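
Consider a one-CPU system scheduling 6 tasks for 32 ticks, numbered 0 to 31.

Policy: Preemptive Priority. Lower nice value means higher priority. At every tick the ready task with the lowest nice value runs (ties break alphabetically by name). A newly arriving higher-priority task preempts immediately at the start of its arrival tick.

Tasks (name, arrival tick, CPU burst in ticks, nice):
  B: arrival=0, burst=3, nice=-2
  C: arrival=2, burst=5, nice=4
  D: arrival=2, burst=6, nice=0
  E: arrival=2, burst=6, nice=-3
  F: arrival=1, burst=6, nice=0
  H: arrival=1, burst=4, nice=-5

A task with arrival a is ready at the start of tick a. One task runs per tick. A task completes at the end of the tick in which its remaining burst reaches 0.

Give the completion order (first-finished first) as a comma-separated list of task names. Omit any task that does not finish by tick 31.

completion order = H, E, B, D, F, C

t=0: ready={B} → run B
t=1: ready={B,F,H} → run H
t=2: ready={B,C,D,E,F,H} → run H
t=3: ready={B,C,D,E,F,H} → run H
t=4: ready={B,C,D,E,F,H} → run H
t=5: ready={B,C,D,E,F} → run E
t=6: ready={B,C,D,E,F} → run E
t=7: ready={B,C,D,E,F} → run E
t=8: ready={B,C,D,E,F} → run E
t=9: ready={B,C,D,E,F} → run E
t=10: ready={B,C,D,E,F} → run E
t=11: ready={B,C,D,F} → run B
t=12: ready={B,C,D,F} → run B
t=13: ready={C,D,F} → run D
t=14: ready={C,D,F} → run D
t=15: ready={C,D,F} → run D
t=16: ready={C,D,F} → run D
t=17: ready={C,D,F} → run D
t=18: ready={C,D,F} → run D
t=19: ready={C,F} → run F
t=20: ready={C,F} → run F
t=21: ready={C,F} → run F
t=22: ready={C,F} → run F
t=23: ready={C,F} → run F
t=24: ready={C,F} → run F
t=25: ready={C} → run C
t=26: ready={C} → run C
t=27: ready={C} → run C
t=28: ready={C} → run C
t=29: ready={C} → run C
t=30: (idle)
t=31: (idle)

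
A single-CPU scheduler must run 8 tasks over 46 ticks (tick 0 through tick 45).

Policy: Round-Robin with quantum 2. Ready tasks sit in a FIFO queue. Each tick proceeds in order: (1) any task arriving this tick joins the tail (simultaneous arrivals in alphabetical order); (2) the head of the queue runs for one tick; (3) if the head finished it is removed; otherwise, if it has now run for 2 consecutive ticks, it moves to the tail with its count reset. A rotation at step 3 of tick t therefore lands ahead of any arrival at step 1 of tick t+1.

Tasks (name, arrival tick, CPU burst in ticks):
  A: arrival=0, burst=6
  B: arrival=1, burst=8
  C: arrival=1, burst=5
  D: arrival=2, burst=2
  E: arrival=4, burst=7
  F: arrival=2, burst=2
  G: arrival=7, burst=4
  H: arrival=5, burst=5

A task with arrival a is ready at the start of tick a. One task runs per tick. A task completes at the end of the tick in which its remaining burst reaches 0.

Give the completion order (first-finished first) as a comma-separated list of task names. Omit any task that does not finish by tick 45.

completion order = D, F, A, C, G, B, H, E

t=0: queue=[A] q_used=0 → run A
t=1: queue=[A,B,C] q_used=1 → run A
t=2: queue=[B,C,A,D,F] q_used=0 → run B
t=3: queue=[B,C,A,D,F] q_used=1 → run B
t=4: queue=[C,A,D,F,B,E] q_used=0 → run C
t=5: queue=[C,A,D,F,B,E,H] q_used=1 → run C
t=6: queue=[A,D,F,B,E,H,C] q_used=0 → run A
t=7: queue=[A,D,F,B,E,H,C,G] q_used=1 → run A
t=8: queue=[D,F,B,E,H,C,G,A] q_used=0 → run D
t=9: queue=[D,F,B,E,H,C,G,A] q_used=1 → run D
t=10: queue=[F,B,E,H,C,G,A] q_used=0 → run F
t=11: queue=[F,B,E,H,C,G,A] q_used=1 → run F
t=12: queue=[B,E,H,C,G,A] q_used=0 → run B
t=13: queue=[B,E,H,C,G,A] q_used=1 → run B
t=14: queue=[E,H,C,G,A,B] q_used=0 → run E
t=15: queue=[E,H,C,G,A,B] q_used=1 → run E
t=16: queue=[H,C,G,A,B,E] q_used=0 → run H
t=17: queue=[H,C,G,A,B,E] q_used=1 → run H
t=18: queue=[C,G,A,B,E,H] q_used=0 → run C
t=19: queue=[C,G,A,B,E,H] q_used=1 → run C
t=20: queue=[G,A,B,E,H,C] q_used=0 → run G
t=21: queue=[G,A,B,E,H,C] q_used=1 → run G
t=22: queue=[A,B,E,H,C,G] q_used=0 → run A
t=23: queue=[A,B,E,H,C,G] q_used=1 → run A
t=24: queue=[B,E,H,C,G] q_used=0 → run B
t=25: queue=[B,E,H,C,G] q_used=1 → run B
t=26: queue=[E,H,C,G,B] q_used=0 → run E
t=27: queue=[E,H,C,G,B] q_used=1 → run E
t=28: queue=[H,C,G,B,E] q_used=0 → run H
t=29: queue=[H,C,G,B,E] q_used=1 → run H
t=30: queue=[C,G,B,E,H] q_used=0 → run C
t=31: queue=[G,B,E,H] q_used=0 → run G
t=32: queue=[G,B,E,H] q_used=1 → run G
t=33: queue=[B,E,H] q_used=0 → run B
t=34: queue=[B,E,H] q_used=1 → run B
t=35: queue=[E,H] q_used=0 → run E
t=36: queue=[E,H] q_used=1 → run E
t=37: queue=[H,E] q_used=0 → run H
t=38: queue=[E] q_used=0 → run E
t=39: (idle)
t=40: (idle)
t=41: (idle)
t=42: (idle)
t=43: (idle)
t=44: (idle)
t=45: (idle)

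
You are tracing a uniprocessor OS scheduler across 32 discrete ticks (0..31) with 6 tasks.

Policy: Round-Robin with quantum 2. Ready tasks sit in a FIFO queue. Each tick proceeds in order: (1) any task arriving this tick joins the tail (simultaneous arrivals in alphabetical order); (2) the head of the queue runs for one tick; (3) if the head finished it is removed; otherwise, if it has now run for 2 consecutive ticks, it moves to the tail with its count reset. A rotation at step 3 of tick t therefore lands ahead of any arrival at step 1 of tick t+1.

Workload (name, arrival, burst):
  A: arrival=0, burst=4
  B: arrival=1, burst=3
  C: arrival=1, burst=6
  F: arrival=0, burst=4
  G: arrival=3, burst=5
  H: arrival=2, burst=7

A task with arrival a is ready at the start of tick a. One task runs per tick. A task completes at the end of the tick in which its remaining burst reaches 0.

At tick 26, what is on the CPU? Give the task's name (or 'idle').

t=0: queue=[A,F] q_used=0 → run A
t=1: queue=[A,F,B,C] q_used=1 → run A
t=2: queue=[F,B,C,A,H] q_used=0 → run F
t=3: queue=[F,B,C,A,H,G] q_used=1 → run F
t=4: queue=[B,C,A,H,G,F] q_used=0 → run B
t=5: queue=[B,C,A,H,G,F] q_used=1 → run B
t=6: queue=[C,A,H,G,F,B] q_used=0 → run C
t=7: queue=[C,A,H,G,F,B] q_used=1 → run C
t=8: queue=[A,H,G,F,B,C] q_used=0 → run A
t=9: queue=[A,H,G,F,B,C] q_used=1 → run A
t=10: queue=[H,G,F,B,C] q_used=0 → run H
t=11: queue=[H,G,F,B,C] q_used=1 → run H
t=12: queue=[G,F,B,C,H] q_used=0 → run G
t=13: queue=[G,F,B,C,H] q_used=1 → run G
t=14: queue=[F,B,C,H,G] q_used=0 → run F
t=15: queue=[F,B,C,H,G] q_used=1 → run F
t=16: queue=[B,C,H,G] q_used=0 → run B
t=17: queue=[C,H,G] q_used=0 → run C
t=18: queue=[C,H,G] q_used=1 → run C
t=19: queue=[H,G,C] q_used=0 → run H
t=20: queue=[H,G,C] q_used=1 → run H
t=21: queue=[G,C,H] q_used=0 → run G
t=22: queue=[G,C,H] q_used=1 → run G
t=23: queue=[C,H,G] q_used=0 → run C
t=24: queue=[C,H,G] q_used=1 → run C
t=25: queue=[H,G] q_used=0 → run H
t=26: queue=[H,G] q_used=1 → run H
t=27: queue=[G,H] q_used=0 → run G
t=28: queue=[H] q_used=0 → run H
t=29: (idle)
t=30: (idle)
t=31: (idle)

running at tick 26 = H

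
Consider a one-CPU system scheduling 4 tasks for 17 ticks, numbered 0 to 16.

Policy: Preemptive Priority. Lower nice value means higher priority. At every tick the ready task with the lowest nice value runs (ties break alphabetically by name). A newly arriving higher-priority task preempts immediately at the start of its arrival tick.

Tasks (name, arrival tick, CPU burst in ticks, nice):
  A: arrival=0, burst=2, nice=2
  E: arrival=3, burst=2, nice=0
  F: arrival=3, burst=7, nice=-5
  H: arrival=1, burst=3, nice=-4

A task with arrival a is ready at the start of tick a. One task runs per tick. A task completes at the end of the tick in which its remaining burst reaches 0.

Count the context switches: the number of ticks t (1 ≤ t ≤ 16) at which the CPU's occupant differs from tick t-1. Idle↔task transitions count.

context switches = 6

t=0: ready={A} → run A
t=1: ready={A,H} → run H
t=2: ready={A,H} → run H
t=3: ready={A,E,F,H} → run F
t=4: ready={A,E,F,H} → run F
t=5: ready={A,E,F,H} → run F
t=6: ready={A,E,F,H} → run F
t=7: ready={A,E,F,H} → run F
t=8: ready={A,E,F,H} → run F
t=9: ready={A,E,F,H} → run F
t=10: ready={A,E,H} → run H
t=11: ready={A,E} → run E
t=12: ready={A,E} → run E
t=13: ready={A} → run A
t=14: (idle)
t=15: (idle)
t=16: (idle)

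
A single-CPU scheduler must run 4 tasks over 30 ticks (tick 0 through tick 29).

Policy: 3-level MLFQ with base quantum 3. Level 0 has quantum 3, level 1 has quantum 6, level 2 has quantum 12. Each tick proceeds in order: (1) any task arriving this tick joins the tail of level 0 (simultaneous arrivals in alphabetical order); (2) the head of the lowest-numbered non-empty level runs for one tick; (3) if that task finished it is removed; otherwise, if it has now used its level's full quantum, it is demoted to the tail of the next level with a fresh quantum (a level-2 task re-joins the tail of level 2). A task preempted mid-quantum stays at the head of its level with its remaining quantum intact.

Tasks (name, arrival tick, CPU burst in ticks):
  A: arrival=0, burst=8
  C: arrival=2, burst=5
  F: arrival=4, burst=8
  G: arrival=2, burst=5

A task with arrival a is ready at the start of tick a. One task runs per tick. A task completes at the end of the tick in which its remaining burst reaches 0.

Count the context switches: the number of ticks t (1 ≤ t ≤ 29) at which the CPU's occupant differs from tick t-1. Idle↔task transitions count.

context switches = 8

t=0: L0/L1/L2 = A/-/- → run A
t=1: L0/L1/L2 = A/-/- → run A
t=2: L0/L1/L2 = ACG/-/- → run A
t=3: L0/L1/L2 = CG/A/- → run C
t=4: L0/L1/L2 = CGF/A/- → run C
t=5: L0/L1/L2 = CGF/A/- → run C
t=6: L0/L1/L2 = GF/AC/- → run G
t=7: L0/L1/L2 = GF/AC/- → run G
t=8: L0/L1/L2 = GF/AC/- → run G
t=9: L0/L1/L2 = F/ACG/- → run F
t=10: L0/L1/L2 = F/ACG/- → run F
t=11: L0/L1/L2 = F/ACG/- → run F
t=12: L0/L1/L2 = -/ACGF/- → run A
t=13: L0/L1/L2 = -/ACGF/- → run A
t=14: L0/L1/L2 = -/ACGF/- → run A
t=15: L0/L1/L2 = -/ACGF/- → run A
t=16: L0/L1/L2 = -/ACGF/- → run A
t=17: L0/L1/L2 = -/CGF/- → run C
t=18: L0/L1/L2 = -/CGF/- → run C
t=19: L0/L1/L2 = -/GF/- → run G
t=20: L0/L1/L2 = -/GF/- → run G
t=21: L0/L1/L2 = -/F/- → run F
t=22: L0/L1/L2 = -/F/- → run F
t=23: L0/L1/L2 = -/F/- → run F
t=24: L0/L1/L2 = -/F/- → run F
t=25: L0/L1/L2 = -/F/- → run F
t=26: (idle)
t=27: (idle)
t=28: (idle)
t=29: (idle)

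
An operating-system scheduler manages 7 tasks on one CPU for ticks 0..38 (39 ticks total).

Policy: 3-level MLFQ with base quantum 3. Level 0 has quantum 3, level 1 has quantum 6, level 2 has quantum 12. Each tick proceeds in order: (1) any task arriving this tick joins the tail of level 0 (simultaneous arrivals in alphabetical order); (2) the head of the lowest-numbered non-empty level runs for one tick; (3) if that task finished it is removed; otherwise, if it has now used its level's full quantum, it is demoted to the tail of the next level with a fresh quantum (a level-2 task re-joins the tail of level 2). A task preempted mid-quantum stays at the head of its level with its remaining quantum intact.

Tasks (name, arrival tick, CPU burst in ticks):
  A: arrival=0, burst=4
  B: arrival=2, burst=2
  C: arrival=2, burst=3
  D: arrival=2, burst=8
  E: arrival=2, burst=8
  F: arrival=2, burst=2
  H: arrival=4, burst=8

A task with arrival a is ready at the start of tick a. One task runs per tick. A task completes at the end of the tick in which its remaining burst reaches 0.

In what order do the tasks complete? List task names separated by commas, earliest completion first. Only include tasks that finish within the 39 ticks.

completion order = B, C, F, A, D, E, H

t=0: L0/L1/L2 = A/-/- → run A
t=1: L0/L1/L2 = A/-/- → run A
t=2: L0/L1/L2 = ABCDEF/-/- → run A
t=3: L0/L1/L2 = BCDEF/A/- → run B
t=4: L0/L1/L2 = BCDEFH/A/- → run B
t=5: L0/L1/L2 = CDEFH/A/- → run C
t=6: L0/L1/L2 = CDEFH/A/- → run C
t=7: L0/L1/L2 = CDEFH/A/- → run C
t=8: L0/L1/L2 = DEFH/A/- → run D
t=9: L0/L1/L2 = DEFH/A/- → run D
t=10: L0/L1/L2 = DEFH/A/- → run D
t=11: L0/L1/L2 = EFH/AD/- → run E
t=12: L0/L1/L2 = EFH/AD/- → run E
t=13: L0/L1/L2 = EFH/AD/- → run E
t=14: L0/L1/L2 = FH/ADE/- → run F
t=15: L0/L1/L2 = FH/ADE/- → run F
t=16: L0/L1/L2 = H/ADE/- → run H
t=17: L0/L1/L2 = H/ADE/- → run H
t=18: L0/L1/L2 = H/ADE/- → run H
t=19: L0/L1/L2 = -/ADEH/- → run A
t=20: L0/L1/L2 = -/DEH/- → run D
t=21: L0/L1/L2 = -/DEH/- → run D
t=22: L0/L1/L2 = -/DEH/- → run D
t=23: L0/L1/L2 = -/DEH/- → run D
t=24: L0/L1/L2 = -/DEH/- → run D
t=25: L0/L1/L2 = -/EH/- → run E
t=26: L0/L1/L2 = -/EH/- → run E
t=27: L0/L1/L2 = -/EH/- → run E
t=28: L0/L1/L2 = -/EH/- → run E
t=29: L0/L1/L2 = -/EH/- → run E
t=30: L0/L1/L2 = -/H/- → run H
t=31: L0/L1/L2 = -/H/- → run H
t=32: L0/L1/L2 = -/H/- → run H
t=33: L0/L1/L2 = -/H/- → run H
t=34: L0/L1/L2 = -/H/- → run H
t=35: (idle)
t=36: (idle)
t=37: (idle)
t=38: (idle)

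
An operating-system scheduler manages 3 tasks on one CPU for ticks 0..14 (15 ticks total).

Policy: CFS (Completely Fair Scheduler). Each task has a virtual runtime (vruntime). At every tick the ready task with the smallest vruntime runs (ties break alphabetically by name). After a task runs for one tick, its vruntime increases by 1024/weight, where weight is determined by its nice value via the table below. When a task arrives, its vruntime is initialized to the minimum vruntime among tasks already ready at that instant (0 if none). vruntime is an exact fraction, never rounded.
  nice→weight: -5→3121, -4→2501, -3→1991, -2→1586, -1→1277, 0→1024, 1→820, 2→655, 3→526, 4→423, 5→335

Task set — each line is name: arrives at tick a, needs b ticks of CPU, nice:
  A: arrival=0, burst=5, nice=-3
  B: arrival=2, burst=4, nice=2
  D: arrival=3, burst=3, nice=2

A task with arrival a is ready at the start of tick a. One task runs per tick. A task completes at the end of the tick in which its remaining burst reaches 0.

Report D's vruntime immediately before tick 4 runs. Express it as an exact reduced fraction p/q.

t=0: vr[A=0] → run A
t=1: vr[A=1024/1991] → run A
t=2: vr[A=2048/1991 B=2048/1991] → run A
t=3: vr[A=3072/1991 B=2048/1991 D=2048/1991] → run B
t=4: vr[A=3072/1991 B=3380224/1304105 D=2048/1991] → run D
t=5: vr[A=3072/1991 B=3380224/1304105 D=3380224/1304105] → run A
t=6: vr[A=4096/1991 B=3380224/1304105 D=3380224/1304105] → run A
t=7: vr[B=3380224/1304105 D=3380224/1304105] → run B
t=8: vr[B=5419008/1304105 D=3380224/1304105] → run D
t=9: vr[B=5419008/1304105 D=5419008/1304105] → run B
t=10: vr[B=7457792/1304105 D=5419008/1304105] → run D
t=11: vr[B=7457792/1304105] → run B
t=12: (idle)
t=13: (idle)
t=14: (idle)

vruntime(D, start of tick 4) = 2048/1991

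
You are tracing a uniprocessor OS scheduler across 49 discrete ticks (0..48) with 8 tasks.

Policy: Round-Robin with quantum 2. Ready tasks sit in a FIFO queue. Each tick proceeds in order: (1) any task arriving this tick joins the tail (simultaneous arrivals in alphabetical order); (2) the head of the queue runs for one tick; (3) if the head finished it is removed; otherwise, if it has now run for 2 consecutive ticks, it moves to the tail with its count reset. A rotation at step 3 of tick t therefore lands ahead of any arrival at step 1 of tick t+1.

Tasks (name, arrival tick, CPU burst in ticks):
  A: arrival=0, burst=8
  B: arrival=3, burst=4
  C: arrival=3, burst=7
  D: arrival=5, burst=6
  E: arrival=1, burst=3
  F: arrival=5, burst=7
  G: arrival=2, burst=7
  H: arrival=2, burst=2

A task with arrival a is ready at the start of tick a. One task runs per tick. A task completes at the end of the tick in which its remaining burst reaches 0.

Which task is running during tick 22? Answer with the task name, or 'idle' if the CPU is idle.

t=0: queue=[A] q_used=0 → run A
t=1: queue=[A,E] q_used=1 → run A
t=2: queue=[E,A,G,H] q_used=0 → run E
t=3: queue=[E,A,G,H,B,C] q_used=1 → run E
t=4: queue=[A,G,H,B,C,E] q_used=0 → run A
t=5: queue=[A,G,H,B,C,E,D,F] q_used=1 → run A
t=6: queue=[G,H,B,C,E,D,F,A] q_used=0 → run G
t=7: queue=[G,H,B,C,E,D,F,A] q_used=1 → run G
t=8: queue=[H,B,C,E,D,F,A,G] q_used=0 → run H
t=9: queue=[H,B,C,E,D,F,A,G] q_used=1 → run H
t=10: queue=[B,C,E,D,F,A,G] q_used=0 → run B
t=11: queue=[B,C,E,D,F,A,G] q_used=1 → run B
t=12: queue=[C,E,D,F,A,G,B] q_used=0 → run C
t=13: queue=[C,E,D,F,A,G,B] q_used=1 → run C
t=14: queue=[E,D,F,A,G,B,C] q_used=0 → run E
t=15: queue=[D,F,A,G,B,C] q_used=0 → run D
t=16: queue=[D,F,A,G,B,C] q_used=1 → run D
t=17: queue=[F,A,G,B,C,D] q_used=0 → run F
t=18: queue=[F,A,G,B,C,D] q_used=1 → run F
t=19: queue=[A,G,B,C,D,F] q_used=0 → run A
t=20: queue=[A,G,B,C,D,F] q_used=1 → run A
t=21: queue=[G,B,C,D,F,A] q_used=0 → run G
t=22: queue=[G,B,C,D,F,A] q_used=1 → run G
t=23: queue=[B,C,D,F,A,G] q_used=0 → run B
t=24: queue=[B,C,D,F,A,G] q_used=1 → run B
t=25: queue=[C,D,F,A,G] q_used=0 → run C
t=26: queue=[C,D,F,A,G] q_used=1 → run C
t=27: queue=[D,F,A,G,C] q_used=0 → run D
t=28: queue=[D,F,A,G,C] q_used=1 → run D
t=29: queue=[F,A,G,C,D] q_used=0 → run F
t=30: queue=[F,A,G,C,D] q_used=1 → run F
t=31: queue=[A,G,C,D,F] q_used=0 → run A
t=32: queue=[A,G,C,D,F] q_used=1 → run A
t=33: queue=[G,C,D,F] q_used=0 → run G
t=34: queue=[G,C,D,F] q_used=1 → run G
t=35: queue=[C,D,F,G] q_used=0 → run C
t=36: queue=[C,D,F,G] q_used=1 → run C
t=37: queue=[D,F,G,C] q_used=0 → run D
t=38: queue=[D,F,G,C] q_used=1 → run D
t=39: queue=[F,G,C] q_used=0 → run F
t=40: queue=[F,G,C] q_used=1 → run F
t=41: queue=[G,C,F] q_used=0 → run G
t=42: queue=[C,F] q_used=0 → run C
t=43: queue=[F] q_used=0 → run F
t=44: (idle)
t=45: (idle)
t=46: (idle)
t=47: (idle)
t=48: (idle)

running at tick 22 = G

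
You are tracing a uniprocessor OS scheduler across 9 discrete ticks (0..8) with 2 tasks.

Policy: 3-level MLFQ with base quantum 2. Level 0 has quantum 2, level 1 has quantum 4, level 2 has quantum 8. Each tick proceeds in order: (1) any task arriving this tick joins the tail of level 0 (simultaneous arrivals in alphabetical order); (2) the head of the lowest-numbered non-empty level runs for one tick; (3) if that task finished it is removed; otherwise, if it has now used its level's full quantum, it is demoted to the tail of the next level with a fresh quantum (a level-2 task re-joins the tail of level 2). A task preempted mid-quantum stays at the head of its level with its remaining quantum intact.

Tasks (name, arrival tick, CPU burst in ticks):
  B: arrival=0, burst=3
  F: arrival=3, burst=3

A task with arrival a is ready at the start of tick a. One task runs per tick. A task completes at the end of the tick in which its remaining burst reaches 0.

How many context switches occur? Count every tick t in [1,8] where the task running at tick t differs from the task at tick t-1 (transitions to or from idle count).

context switches = 2

t=0: L0/L1/L2 = B/-/- → run B
t=1: L0/L1/L2 = B/-/- → run B
t=2: L0/L1/L2 = -/B/- → run B
t=3: L0/L1/L2 = F/-/- → run F
t=4: L0/L1/L2 = F/-/- → run F
t=5: L0/L1/L2 = -/F/- → run F
t=6: (idle)
t=7: (idle)
t=8: (idle)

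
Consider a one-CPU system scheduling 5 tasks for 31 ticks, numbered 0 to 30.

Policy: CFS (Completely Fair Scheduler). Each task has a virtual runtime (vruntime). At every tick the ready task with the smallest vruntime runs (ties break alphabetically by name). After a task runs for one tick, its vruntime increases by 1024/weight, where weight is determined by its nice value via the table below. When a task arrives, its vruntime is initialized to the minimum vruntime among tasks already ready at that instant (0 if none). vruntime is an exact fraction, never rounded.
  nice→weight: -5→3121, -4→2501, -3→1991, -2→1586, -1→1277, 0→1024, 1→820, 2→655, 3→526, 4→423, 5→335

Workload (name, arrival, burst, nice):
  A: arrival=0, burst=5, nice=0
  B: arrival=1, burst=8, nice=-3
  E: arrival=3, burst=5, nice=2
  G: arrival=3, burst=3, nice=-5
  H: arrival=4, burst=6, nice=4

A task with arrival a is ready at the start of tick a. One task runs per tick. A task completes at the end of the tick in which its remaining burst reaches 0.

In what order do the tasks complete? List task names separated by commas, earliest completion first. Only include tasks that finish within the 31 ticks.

completion order = G, A, B, E, H

t=0: vr[A=0] → run A
t=1: vr[A=1 B=1] → run A
t=2: vr[A=2 B=1] → run B
t=3: vr[A=2 B=3015/1991 E=3015/1991 G=3015/1991] → run B
t=4: vr[A=2 B=4039/1991 E=3015/1991 G=3015/1991 H=3015/1991] → run E
t=5: vr[A=2 B=4039/1991 E=4013609/1304105 G=3015/1991 H=3015/1991] → run G
t=6: vr[A=2 B=4039/1991 E=4013609/1304105 G=11448599/6213911 H=3015/1991] → run H
t=7: vr[A=2 B=4039/1991 E=4013609/1304105 G=11448599/6213911 H=3314129/842193] → run G
t=8: vr[A=2 B=4039/1991 E=4013609/1304105 G=13487383/6213911 H=3314129/842193] → run A
t=9: vr[A=3 B=4039/1991 E=4013609/1304105 G=13487383/6213911 H=3314129/842193] → run B
t=10: vr[A=3 B=5063/1991 E=4013609/1304105 G=13487383/6213911 H=3314129/842193] → run G
t=11: vr[A=3 B=5063/1991 E=4013609/1304105 H=3314129/842193] → run B
t=12: vr[A=3 B=6087/1991 E=4013609/1304105 H=3314129/842193] → run A
t=13: vr[A=4 B=6087/1991 E=4013609/1304105 H=3314129/842193] → run B
t=14: vr[A=4 B=7111/1991 E=4013609/1304105 H=3314129/842193] → run E
t=15: vr[A=4 B=7111/1991 E=6052393/1304105 H=3314129/842193] → run B
t=16: vr[A=4 B=8135/1991 E=6052393/1304105 H=3314129/842193] → run H
t=17: vr[A=4 B=8135/1991 E=6052393/1304105 H=5352913/842193] → run A
t=18: vr[B=8135/1991 E=6052393/1304105 H=5352913/842193] → run B
t=19: vr[B=9159/1991 E=6052393/1304105 H=5352913/842193] → run B
t=20: vr[E=6052393/1304105 H=5352913/842193] → run E
t=21: vr[E=8091177/1304105 H=5352913/842193] → run E
t=22: vr[E=10129961/1304105 H=5352913/842193] → run H
t=23: vr[E=10129961/1304105 H=2463899/280731] → run E
t=24: vr[H=2463899/280731] → run H
t=25: vr[H=9430481/842193] → run H
t=26: vr[H=11469265/842193] → run H
t=27: (idle)
t=28: (idle)
t=29: (idle)
t=30: (idle)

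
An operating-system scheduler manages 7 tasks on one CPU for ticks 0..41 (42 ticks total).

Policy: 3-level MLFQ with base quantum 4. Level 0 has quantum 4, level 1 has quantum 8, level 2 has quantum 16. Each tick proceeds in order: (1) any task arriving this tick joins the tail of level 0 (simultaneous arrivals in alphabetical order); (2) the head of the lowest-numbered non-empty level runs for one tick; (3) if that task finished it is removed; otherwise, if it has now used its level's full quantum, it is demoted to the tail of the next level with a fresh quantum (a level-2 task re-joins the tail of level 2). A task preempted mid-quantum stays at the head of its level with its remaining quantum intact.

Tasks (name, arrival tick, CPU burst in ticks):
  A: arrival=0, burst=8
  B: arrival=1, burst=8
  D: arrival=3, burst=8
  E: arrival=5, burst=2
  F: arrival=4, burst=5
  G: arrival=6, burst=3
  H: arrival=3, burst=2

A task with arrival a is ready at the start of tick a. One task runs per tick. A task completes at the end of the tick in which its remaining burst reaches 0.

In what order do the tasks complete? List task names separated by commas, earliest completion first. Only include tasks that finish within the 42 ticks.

completion order = H, E, G, A, B, D, F

t=0: L0/L1/L2 = A/-/- → run A
t=1: L0/L1/L2 = AB/-/- → run A
t=2: L0/L1/L2 = AB/-/- → run A
t=3: L0/L1/L2 = ABDH/-/- → run A
t=4: L0/L1/L2 = BDHF/A/- → run B
t=5: L0/L1/L2 = BDHFE/A/- → run B
t=6: L0/L1/L2 = BDHFEG/A/- → run B
t=7: L0/L1/L2 = BDHFEG/A/- → run B
t=8: L0/L1/L2 = DHFEG/AB/- → run D
t=9: L0/L1/L2 = DHFEG/AB/- → run D
t=10: L0/L1/L2 = DHFEG/AB/- → run D
t=11: L0/L1/L2 = DHFEG/AB/- → run D
t=12: L0/L1/L2 = HFEG/ABD/- → run H
t=13: L0/L1/L2 = HFEG/ABD/- → run H
t=14: L0/L1/L2 = FEG/ABD/- → run F
t=15: L0/L1/L2 = FEG/ABD/- → run F
t=16: L0/L1/L2 = FEG/ABD/- → run F
t=17: L0/L1/L2 = FEG/ABD/- → run F
t=18: L0/L1/L2 = EG/ABDF/- → run E
t=19: L0/L1/L2 = EG/ABDF/- → run E
t=20: L0/L1/L2 = G/ABDF/- → run G
t=21: L0/L1/L2 = G/ABDF/- → run G
t=22: L0/L1/L2 = G/ABDF/- → run G
t=23: L0/L1/L2 = -/ABDF/- → run A
t=24: L0/L1/L2 = -/ABDF/- → run A
t=25: L0/L1/L2 = -/ABDF/- → run A
t=26: L0/L1/L2 = -/ABDF/- → run A
t=27: L0/L1/L2 = -/BDF/- → run B
t=28: L0/L1/L2 = -/BDF/- → run B
t=29: L0/L1/L2 = -/BDF/- → run B
t=30: L0/L1/L2 = -/BDF/- → run B
t=31: L0/L1/L2 = -/DF/- → run D
t=32: L0/L1/L2 = -/DF/- → run D
t=33: L0/L1/L2 = -/DF/- → run D
t=34: L0/L1/L2 = -/DF/- → run D
t=35: L0/L1/L2 = -/F/- → run F
t=36: (idle)
t=37: (idle)
t=38: (idle)
t=39: (idle)
t=40: (idle)
t=41: (idle)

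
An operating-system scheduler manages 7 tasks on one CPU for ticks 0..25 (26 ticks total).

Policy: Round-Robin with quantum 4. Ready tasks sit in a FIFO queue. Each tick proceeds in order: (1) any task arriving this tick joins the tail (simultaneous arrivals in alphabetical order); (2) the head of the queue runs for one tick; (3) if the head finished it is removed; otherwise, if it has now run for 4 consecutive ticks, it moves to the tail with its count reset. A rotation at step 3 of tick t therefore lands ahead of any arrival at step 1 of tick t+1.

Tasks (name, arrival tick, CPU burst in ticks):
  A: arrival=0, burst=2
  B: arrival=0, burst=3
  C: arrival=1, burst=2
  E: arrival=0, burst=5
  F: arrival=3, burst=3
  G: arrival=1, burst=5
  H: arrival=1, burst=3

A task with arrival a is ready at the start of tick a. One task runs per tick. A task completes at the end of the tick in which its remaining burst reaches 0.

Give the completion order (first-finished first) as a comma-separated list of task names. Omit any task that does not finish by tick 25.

t=0: queue=[A,B,E] q_used=0 → run A
t=1: queue=[A,B,E,C,G,H] q_used=1 → run A
t=2: queue=[B,E,C,G,H] q_used=0 → run B
t=3: queue=[B,E,C,G,H,F] q_used=1 → run B
t=4: queue=[B,E,C,G,H,F] q_used=2 → run B
t=5: queue=[E,C,G,H,F] q_used=0 → run E
t=6: queue=[E,C,G,H,F] q_used=1 → run E
t=7: queue=[E,C,G,H,F] q_used=2 → run E
t=8: queue=[E,C,G,H,F] q_used=3 → run E
t=9: queue=[C,G,H,F,E] q_used=0 → run C
t=10: queue=[C,G,H,F,E] q_used=1 → run C
t=11: queue=[G,H,F,E] q_used=0 → run G
t=12: queue=[G,H,F,E] q_used=1 → run G
t=13: queue=[G,H,F,E] q_used=2 → run G
t=14: queue=[G,H,F,E] q_used=3 → run G
t=15: queue=[H,F,E,G] q_used=0 → run H
t=16: queue=[H,F,E,G] q_used=1 → run H
t=17: queue=[H,F,E,G] q_used=2 → run H
t=18: queue=[F,E,G] q_used=0 → run F
t=19: queue=[F,E,G] q_used=1 → run F
t=20: queue=[F,E,G] q_used=2 → run F
t=21: queue=[E,G] q_used=0 → run E
t=22: queue=[G] q_used=0 → run G
t=23: (idle)
t=24: (idle)
t=25: (idle)

completion order = A, B, C, H, F, E, G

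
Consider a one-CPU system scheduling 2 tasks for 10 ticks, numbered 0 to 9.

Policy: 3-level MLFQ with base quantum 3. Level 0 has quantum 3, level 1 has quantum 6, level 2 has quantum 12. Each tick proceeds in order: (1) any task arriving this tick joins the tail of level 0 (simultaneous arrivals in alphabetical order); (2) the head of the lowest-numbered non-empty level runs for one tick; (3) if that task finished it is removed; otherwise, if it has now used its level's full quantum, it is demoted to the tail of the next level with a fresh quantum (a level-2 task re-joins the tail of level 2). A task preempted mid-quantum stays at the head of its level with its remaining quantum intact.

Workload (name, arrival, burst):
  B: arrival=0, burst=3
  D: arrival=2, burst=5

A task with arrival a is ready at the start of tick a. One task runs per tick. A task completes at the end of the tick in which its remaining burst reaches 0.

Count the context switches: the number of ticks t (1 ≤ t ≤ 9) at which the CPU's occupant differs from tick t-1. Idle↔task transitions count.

context switches = 2

t=0: L0/L1/L2 = B/-/- → run B
t=1: L0/L1/L2 = B/-/- → run B
t=2: L0/L1/L2 = BD/-/- → run B
t=3: L0/L1/L2 = D/-/- → run D
t=4: L0/L1/L2 = D/-/- → run D
t=5: L0/L1/L2 = D/-/- → run D
t=6: L0/L1/L2 = -/D/- → run D
t=7: L0/L1/L2 = -/D/- → run D
t=8: (idle)
t=9: (idle)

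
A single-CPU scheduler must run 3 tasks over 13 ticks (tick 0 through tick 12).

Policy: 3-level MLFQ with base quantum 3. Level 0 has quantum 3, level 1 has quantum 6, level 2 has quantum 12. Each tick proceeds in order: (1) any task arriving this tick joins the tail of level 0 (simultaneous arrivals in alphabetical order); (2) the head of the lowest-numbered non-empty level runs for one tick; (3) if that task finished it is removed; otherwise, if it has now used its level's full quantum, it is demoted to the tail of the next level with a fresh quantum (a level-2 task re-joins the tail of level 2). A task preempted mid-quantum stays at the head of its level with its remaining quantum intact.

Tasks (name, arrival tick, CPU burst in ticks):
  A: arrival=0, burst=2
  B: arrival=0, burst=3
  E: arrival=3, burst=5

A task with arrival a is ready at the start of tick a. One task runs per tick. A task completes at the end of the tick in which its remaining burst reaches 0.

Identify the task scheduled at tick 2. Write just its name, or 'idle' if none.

running at tick 2 = B

t=0: L0/L1/L2 = AB/-/- → run A
t=1: L0/L1/L2 = AB/-/- → run A
t=2: L0/L1/L2 = B/-/- → run B
t=3: L0/L1/L2 = BE/-/- → run B
t=4: L0/L1/L2 = BE/-/- → run B
t=5: L0/L1/L2 = E/-/- → run E
t=6: L0/L1/L2 = E/-/- → run E
t=7: L0/L1/L2 = E/-/- → run E
t=8: L0/L1/L2 = -/E/- → run E
t=9: L0/L1/L2 = -/E/- → run E
t=10: (idle)
t=11: (idle)
t=12: (idle)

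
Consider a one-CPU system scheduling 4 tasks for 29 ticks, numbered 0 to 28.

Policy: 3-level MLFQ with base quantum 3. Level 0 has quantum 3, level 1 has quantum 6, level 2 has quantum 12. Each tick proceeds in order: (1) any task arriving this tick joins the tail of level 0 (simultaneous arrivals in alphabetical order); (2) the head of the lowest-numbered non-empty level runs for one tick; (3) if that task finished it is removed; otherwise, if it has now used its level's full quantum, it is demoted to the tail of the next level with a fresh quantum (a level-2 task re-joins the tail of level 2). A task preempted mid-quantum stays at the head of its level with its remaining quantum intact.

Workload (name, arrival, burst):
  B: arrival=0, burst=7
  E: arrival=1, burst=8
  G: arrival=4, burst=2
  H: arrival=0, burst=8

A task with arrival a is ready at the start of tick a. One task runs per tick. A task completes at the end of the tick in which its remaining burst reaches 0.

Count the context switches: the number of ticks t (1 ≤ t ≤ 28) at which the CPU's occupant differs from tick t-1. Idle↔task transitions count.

t=0: L0/L1/L2 = BH/-/- → run B
t=1: L0/L1/L2 = BHE/-/- → run B
t=2: L0/L1/L2 = BHE/-/- → run B
t=3: L0/L1/L2 = HE/B/- → run H
t=4: L0/L1/L2 = HEG/B/- → run H
t=5: L0/L1/L2 = HEG/B/- → run H
t=6: L0/L1/L2 = EG/BH/- → run E
t=7: L0/L1/L2 = EG/BH/- → run E
t=8: L0/L1/L2 = EG/BH/- → run E
t=9: L0/L1/L2 = G/BHE/- → run G
t=10: L0/L1/L2 = G/BHE/- → run G
t=11: L0/L1/L2 = -/BHE/- → run B
t=12: L0/L1/L2 = -/BHE/- → run B
t=13: L0/L1/L2 = -/BHE/- → run B
t=14: L0/L1/L2 = -/BHE/- → run B
t=15: L0/L1/L2 = -/HE/- → run H
t=16: L0/L1/L2 = -/HE/- → run H
t=17: L0/L1/L2 = -/HE/- → run H
t=18: L0/L1/L2 = -/HE/- → run H
t=19: L0/L1/L2 = -/HE/- → run H
t=20: L0/L1/L2 = -/E/- → run E
t=21: L0/L1/L2 = -/E/- → run E
t=22: L0/L1/L2 = -/E/- → run E
t=23: L0/L1/L2 = -/E/- → run E
t=24: L0/L1/L2 = -/E/- → run E
t=25: (idle)
t=26: (idle)
t=27: (idle)
t=28: (idle)

context switches = 7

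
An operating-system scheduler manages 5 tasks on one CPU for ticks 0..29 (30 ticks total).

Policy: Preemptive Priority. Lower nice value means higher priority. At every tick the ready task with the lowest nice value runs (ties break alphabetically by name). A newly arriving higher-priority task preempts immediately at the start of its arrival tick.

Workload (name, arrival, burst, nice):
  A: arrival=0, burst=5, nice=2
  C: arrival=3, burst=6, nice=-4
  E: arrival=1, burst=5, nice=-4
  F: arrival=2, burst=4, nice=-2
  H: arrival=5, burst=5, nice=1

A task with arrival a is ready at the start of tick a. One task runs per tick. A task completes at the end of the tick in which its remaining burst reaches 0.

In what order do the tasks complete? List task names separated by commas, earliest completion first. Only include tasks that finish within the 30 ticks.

completion order = C, E, F, H, A

t=0: ready={A} → run A
t=1: ready={A,E} → run E
t=2: ready={A,E,F} → run E
t=3: ready={A,C,E,F} → run C
t=4: ready={A,C,E,F} → run C
t=5: ready={A,C,E,F,H} → run C
t=6: ready={A,C,E,F,H} → run C
t=7: ready={A,C,E,F,H} → run C
t=8: ready={A,C,E,F,H} → run C
t=9: ready={A,E,F,H} → run E
t=10: ready={A,E,F,H} → run E
t=11: ready={A,E,F,H} → run E
t=12: ready={A,F,H} → run F
t=13: ready={A,F,H} → run F
t=14: ready={A,F,H} → run F
t=15: ready={A,F,H} → run F
t=16: ready={A,H} → run H
t=17: ready={A,H} → run H
t=18: ready={A,H} → run H
t=19: ready={A,H} → run H
t=20: ready={A,H} → run H
t=21: ready={A} → run A
t=22: ready={A} → run A
t=23: ready={A} → run A
t=24: ready={A} → run A
t=25: (idle)
t=26: (idle)
t=27: (idle)
t=28: (idle)
t=29: (idle)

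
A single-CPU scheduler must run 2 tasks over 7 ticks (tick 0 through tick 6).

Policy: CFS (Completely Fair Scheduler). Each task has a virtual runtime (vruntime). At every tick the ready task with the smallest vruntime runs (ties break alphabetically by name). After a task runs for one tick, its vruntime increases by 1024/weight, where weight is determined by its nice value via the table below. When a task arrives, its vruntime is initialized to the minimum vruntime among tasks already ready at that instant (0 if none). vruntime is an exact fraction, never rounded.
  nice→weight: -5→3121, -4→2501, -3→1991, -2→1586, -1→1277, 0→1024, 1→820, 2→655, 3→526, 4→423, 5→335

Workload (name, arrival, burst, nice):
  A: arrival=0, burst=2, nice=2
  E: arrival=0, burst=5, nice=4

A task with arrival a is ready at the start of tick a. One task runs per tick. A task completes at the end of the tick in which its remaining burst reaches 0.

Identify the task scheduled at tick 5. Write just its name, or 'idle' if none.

t=0: vr[A=0 E=0] → run A
t=1: vr[A=1024/655 E=0] → run E
t=2: vr[A=1024/655 E=1024/423] → run A
t=3: vr[E=1024/423] → run E
t=4: vr[E=2048/423] → run E
t=5: vr[E=1024/141] → run E
t=6: vr[E=4096/423] → run E

running at tick 5 = E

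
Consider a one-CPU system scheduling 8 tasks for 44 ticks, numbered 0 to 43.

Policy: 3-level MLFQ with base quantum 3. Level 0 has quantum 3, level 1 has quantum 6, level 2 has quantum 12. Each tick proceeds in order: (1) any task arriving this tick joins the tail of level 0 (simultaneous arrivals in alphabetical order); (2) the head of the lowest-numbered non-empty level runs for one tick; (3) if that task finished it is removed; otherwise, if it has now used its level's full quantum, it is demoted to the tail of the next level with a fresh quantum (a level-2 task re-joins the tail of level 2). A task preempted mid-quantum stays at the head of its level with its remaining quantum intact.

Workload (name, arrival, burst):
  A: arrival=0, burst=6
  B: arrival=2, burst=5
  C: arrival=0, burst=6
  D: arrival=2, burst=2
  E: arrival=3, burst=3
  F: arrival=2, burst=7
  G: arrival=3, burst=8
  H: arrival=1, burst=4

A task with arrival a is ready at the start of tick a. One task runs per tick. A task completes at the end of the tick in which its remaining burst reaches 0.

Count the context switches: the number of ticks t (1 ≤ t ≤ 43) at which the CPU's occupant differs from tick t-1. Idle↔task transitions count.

context switches = 14

t=0: L0/L1/L2 = AC/-/- → run A
t=1: L0/L1/L2 = ACH/-/- → run A
t=2: L0/L1/L2 = ACHBDF/-/- → run A
t=3: L0/L1/L2 = CHBDFEG/A/- → run C
t=4: L0/L1/L2 = CHBDFEG/A/- → run C
t=5: L0/L1/L2 = CHBDFEG/A/- → run C
t=6: L0/L1/L2 = HBDFEG/AC/- → run H
t=7: L0/L1/L2 = HBDFEG/AC/- → run H
t=8: L0/L1/L2 = HBDFEG/AC/- → run H
t=9: L0/L1/L2 = BDFEG/ACH/- → run B
t=10: L0/L1/L2 = BDFEG/ACH/- → run B
t=11: L0/L1/L2 = BDFEG/ACH/- → run B
t=12: L0/L1/L2 = DFEG/ACHB/- → run D
t=13: L0/L1/L2 = DFEG/ACHB/- → run D
t=14: L0/L1/L2 = FEG/ACHB/- → run F
t=15: L0/L1/L2 = FEG/ACHB/- → run F
t=16: L0/L1/L2 = FEG/ACHB/- → run F
t=17: L0/L1/L2 = EG/ACHBF/- → run E
t=18: L0/L1/L2 = EG/ACHBF/- → run E
t=19: L0/L1/L2 = EG/ACHBF/- → run E
t=20: L0/L1/L2 = G/ACHBF/- → run G
t=21: L0/L1/L2 = G/ACHBF/- → run G
t=22: L0/L1/L2 = G/ACHBF/- → run G
t=23: L0/L1/L2 = -/ACHBFG/- → run A
t=24: L0/L1/L2 = -/ACHBFG/- → run A
t=25: L0/L1/L2 = -/ACHBFG/- → run A
t=26: L0/L1/L2 = -/CHBFG/- → run C
t=27: L0/L1/L2 = -/CHBFG/- → run C
t=28: L0/L1/L2 = -/CHBFG/- → run C
t=29: L0/L1/L2 = -/HBFG/- → run H
t=30: L0/L1/L2 = -/BFG/- → run B
t=31: L0/L1/L2 = -/BFG/- → run B
t=32: L0/L1/L2 = -/FG/- → run F
t=33: L0/L1/L2 = -/FG/- → run F
t=34: L0/L1/L2 = -/FG/- → run F
t=35: L0/L1/L2 = -/FG/- → run F
t=36: L0/L1/L2 = -/G/- → run G
t=37: L0/L1/L2 = -/G/- → run G
t=38: L0/L1/L2 = -/G/- → run G
t=39: L0/L1/L2 = -/G/- → run G
t=40: L0/L1/L2 = -/G/- → run G
t=41: (idle)
t=42: (idle)
t=43: (idle)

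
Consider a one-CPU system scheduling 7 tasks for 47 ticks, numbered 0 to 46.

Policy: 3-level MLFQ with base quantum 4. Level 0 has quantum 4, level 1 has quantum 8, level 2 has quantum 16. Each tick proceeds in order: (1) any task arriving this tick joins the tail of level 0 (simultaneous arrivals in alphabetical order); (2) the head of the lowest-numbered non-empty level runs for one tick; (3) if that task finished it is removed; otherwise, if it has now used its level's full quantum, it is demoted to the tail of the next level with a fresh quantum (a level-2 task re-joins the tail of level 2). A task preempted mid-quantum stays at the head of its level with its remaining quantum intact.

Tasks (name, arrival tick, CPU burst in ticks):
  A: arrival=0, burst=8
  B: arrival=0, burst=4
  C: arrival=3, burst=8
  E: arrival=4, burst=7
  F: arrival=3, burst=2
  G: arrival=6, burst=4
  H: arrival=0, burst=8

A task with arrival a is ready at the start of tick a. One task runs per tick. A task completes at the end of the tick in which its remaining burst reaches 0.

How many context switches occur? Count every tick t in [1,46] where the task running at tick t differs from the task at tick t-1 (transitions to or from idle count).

context switches = 11

t=0: L0/L1/L2 = ABH/-/- → run A
t=1: L0/L1/L2 = ABH/-/- → run A
t=2: L0/L1/L2 = ABH/-/- → run A
t=3: L0/L1/L2 = ABHCF/-/- → run A
t=4: L0/L1/L2 = BHCFE/A/- → run B
t=5: L0/L1/L2 = BHCFE/A/- → run B
t=6: L0/L1/L2 = BHCFEG/A/- → run B
t=7: L0/L1/L2 = BHCFEG/A/- → run B
t=8: L0/L1/L2 = HCFEG/A/- → run H
t=9: L0/L1/L2 = HCFEG/A/- → run H
t=10: L0/L1/L2 = HCFEG/A/- → run H
t=11: L0/L1/L2 = HCFEG/A/- → run H
t=12: L0/L1/L2 = CFEG/AH/- → run C
t=13: L0/L1/L2 = CFEG/AH/- → run C
t=14: L0/L1/L2 = CFEG/AH/- → run C
t=15: L0/L1/L2 = CFEG/AH/- → run C
t=16: L0/L1/L2 = FEG/AHC/- → run F
t=17: L0/L1/L2 = FEG/AHC/- → run F
t=18: L0/L1/L2 = EG/AHC/- → run E
t=19: L0/L1/L2 = EG/AHC/- → run E
t=20: L0/L1/L2 = EG/AHC/- → run E
t=21: L0/L1/L2 = EG/AHC/- → run E
t=22: L0/L1/L2 = G/AHCE/- → run G
t=23: L0/L1/L2 = G/AHCE/- → run G
t=24: L0/L1/L2 = G/AHCE/- → run G
t=25: L0/L1/L2 = G/AHCE/- → run G
t=26: L0/L1/L2 = -/AHCE/- → run A
t=27: L0/L1/L2 = -/AHCE/- → run A
t=28: L0/L1/L2 = -/AHCE/- → run A
t=29: L0/L1/L2 = -/AHCE/- → run A
t=30: L0/L1/L2 = -/HCE/- → run H
t=31: L0/L1/L2 = -/HCE/- → run H
t=32: L0/L1/L2 = -/HCE/- → run H
t=33: L0/L1/L2 = -/HCE/- → run H
t=34: L0/L1/L2 = -/CE/- → run C
t=35: L0/L1/L2 = -/CE/- → run C
t=36: L0/L1/L2 = -/CE/- → run C
t=37: L0/L1/L2 = -/CE/- → run C
t=38: L0/L1/L2 = -/E/- → run E
t=39: L0/L1/L2 = -/E/- → run E
t=40: L0/L1/L2 = -/E/- → run E
t=41: (idle)
t=42: (idle)
t=43: (idle)
t=44: (idle)
t=45: (idle)
t=46: (idle)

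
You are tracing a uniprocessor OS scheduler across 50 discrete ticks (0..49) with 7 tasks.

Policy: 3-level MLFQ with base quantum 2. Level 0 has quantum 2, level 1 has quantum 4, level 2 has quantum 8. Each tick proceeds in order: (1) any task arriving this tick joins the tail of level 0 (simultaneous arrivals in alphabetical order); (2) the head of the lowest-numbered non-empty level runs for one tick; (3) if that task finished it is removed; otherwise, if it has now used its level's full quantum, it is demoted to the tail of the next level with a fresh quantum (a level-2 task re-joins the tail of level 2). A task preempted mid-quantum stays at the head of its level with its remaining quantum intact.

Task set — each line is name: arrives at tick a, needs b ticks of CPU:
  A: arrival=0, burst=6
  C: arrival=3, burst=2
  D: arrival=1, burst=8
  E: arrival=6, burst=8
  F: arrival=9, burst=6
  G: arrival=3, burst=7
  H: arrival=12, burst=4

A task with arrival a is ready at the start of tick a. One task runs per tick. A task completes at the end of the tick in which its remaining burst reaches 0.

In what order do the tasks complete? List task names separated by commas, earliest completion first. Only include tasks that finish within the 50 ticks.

completion order = C, A, F, H, D, G, E

t=0: L0/L1/L2 = A/-/- → run A
t=1: L0/L1/L2 = AD/-/- → run A
t=2: L0/L1/L2 = D/A/- → run D
t=3: L0/L1/L2 = DCG/A/- → run D
t=4: L0/L1/L2 = CG/AD/- → run C
t=5: L0/L1/L2 = CG/AD/- → run C
t=6: L0/L1/L2 = GE/AD/- → run G
t=7: L0/L1/L2 = GE/AD/- → run G
t=8: L0/L1/L2 = E/ADG/- → run E
t=9: L0/L1/L2 = EF/ADG/- → run E
t=10: L0/L1/L2 = F/ADGE/- → run F
t=11: L0/L1/L2 = F/ADGE/- → run F
t=12: L0/L1/L2 = H/ADGEF/- → run H
t=13: L0/L1/L2 = H/ADGEF/- → run H
t=14: L0/L1/L2 = -/ADGEFH/- → run A
t=15: L0/L1/L2 = -/ADGEFH/- → run A
t=16: L0/L1/L2 = -/ADGEFH/- → run A
t=17: L0/L1/L2 = -/ADGEFH/- → run A
t=18: L0/L1/L2 = -/DGEFH/- → run D
t=19: L0/L1/L2 = -/DGEFH/- → run D
t=20: L0/L1/L2 = -/DGEFH/- → run D
t=21: L0/L1/L2 = -/DGEFH/- → run D
t=22: L0/L1/L2 = -/GEFH/D → run G
t=23: L0/L1/L2 = -/GEFH/D → run G
t=24: L0/L1/L2 = -/GEFH/D → run G
t=25: L0/L1/L2 = -/GEFH/D → run G
t=26: L0/L1/L2 = -/EFH/DG → run E
t=27: L0/L1/L2 = -/EFH/DG → run E
t=28: L0/L1/L2 = -/EFH/DG → run E
t=29: L0/L1/L2 = -/EFH/DG → run E
t=30: L0/L1/L2 = -/FH/DGE → run F
t=31: L0/L1/L2 = -/FH/DGE → run F
t=32: L0/L1/L2 = -/FH/DGE → run F
t=33: L0/L1/L2 = -/FH/DGE → run F
t=34: L0/L1/L2 = -/H/DGE → run H
t=35: L0/L1/L2 = -/H/DGE → run H
t=36: L0/L1/L2 = -/-/DGE → run D
t=37: L0/L1/L2 = -/-/DGE → run D
t=38: L0/L1/L2 = -/-/GE → run G
t=39: L0/L1/L2 = -/-/E → run E
t=40: L0/L1/L2 = -/-/E → run E
t=41: (idle)
t=42: (idle)
t=43: (idle)
t=44: (idle)
t=45: (idle)
t=46: (idle)
t=47: (idle)
t=48: (idle)
t=49: (idle)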